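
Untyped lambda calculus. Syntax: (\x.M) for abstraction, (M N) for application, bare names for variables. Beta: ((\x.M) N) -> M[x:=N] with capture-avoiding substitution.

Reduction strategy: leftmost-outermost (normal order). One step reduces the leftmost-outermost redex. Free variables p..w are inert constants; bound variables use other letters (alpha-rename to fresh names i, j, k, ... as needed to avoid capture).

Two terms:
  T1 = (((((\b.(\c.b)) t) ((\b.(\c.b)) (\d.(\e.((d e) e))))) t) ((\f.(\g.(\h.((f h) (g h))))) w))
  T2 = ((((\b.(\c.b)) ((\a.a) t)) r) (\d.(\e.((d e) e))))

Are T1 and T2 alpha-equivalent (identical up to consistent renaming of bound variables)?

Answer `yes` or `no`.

Term 1: (((((\b.(\c.b)) t) ((\b.(\c.b)) (\d.(\e.((d e) e))))) t) ((\f.(\g.(\h.((f h) (g h))))) w))
Term 2: ((((\b.(\c.b)) ((\a.a) t)) r) (\d.(\e.((d e) e))))
Alpha-equivalence: compare structure up to binder renaming.
Result: False

Answer: no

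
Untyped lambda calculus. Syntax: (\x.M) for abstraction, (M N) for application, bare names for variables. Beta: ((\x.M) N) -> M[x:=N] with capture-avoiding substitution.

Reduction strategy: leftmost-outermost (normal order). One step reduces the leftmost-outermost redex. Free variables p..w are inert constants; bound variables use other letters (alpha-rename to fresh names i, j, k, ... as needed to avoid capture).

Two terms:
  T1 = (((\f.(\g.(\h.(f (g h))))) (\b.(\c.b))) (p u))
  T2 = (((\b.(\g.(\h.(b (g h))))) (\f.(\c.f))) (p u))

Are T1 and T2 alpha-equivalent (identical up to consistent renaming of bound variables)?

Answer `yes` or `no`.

Term 1: (((\f.(\g.(\h.(f (g h))))) (\b.(\c.b))) (p u))
Term 2: (((\b.(\g.(\h.(b (g h))))) (\f.(\c.f))) (p u))
Alpha-equivalence: compare structure up to binder renaming.
Result: True

Answer: yes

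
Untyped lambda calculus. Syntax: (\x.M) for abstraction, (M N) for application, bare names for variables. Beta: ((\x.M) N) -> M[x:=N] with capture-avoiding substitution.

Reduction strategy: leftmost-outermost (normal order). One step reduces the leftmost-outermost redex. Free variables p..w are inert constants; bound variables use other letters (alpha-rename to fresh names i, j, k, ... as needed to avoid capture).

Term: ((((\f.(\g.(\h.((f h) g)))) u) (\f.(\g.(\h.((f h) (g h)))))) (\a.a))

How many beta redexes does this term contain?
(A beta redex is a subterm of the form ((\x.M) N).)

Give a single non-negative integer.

Answer: 1

Derivation:
Term: ((((\f.(\g.(\h.((f h) g)))) u) (\f.(\g.(\h.((f h) (g h)))))) (\a.a))
  Redex: ((\f.(\g.(\h.((f h) g)))) u)
Total redexes: 1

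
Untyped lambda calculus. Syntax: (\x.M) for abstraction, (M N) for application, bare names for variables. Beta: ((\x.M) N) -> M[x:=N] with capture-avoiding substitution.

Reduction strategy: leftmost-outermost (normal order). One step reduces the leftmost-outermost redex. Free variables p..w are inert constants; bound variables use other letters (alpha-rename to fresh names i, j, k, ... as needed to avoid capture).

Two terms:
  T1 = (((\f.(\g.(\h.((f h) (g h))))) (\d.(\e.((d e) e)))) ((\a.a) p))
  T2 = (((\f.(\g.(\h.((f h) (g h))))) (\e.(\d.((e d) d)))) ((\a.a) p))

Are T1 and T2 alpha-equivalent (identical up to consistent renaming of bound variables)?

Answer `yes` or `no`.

Term 1: (((\f.(\g.(\h.((f h) (g h))))) (\d.(\e.((d e) e)))) ((\a.a) p))
Term 2: (((\f.(\g.(\h.((f h) (g h))))) (\e.(\d.((e d) d)))) ((\a.a) p))
Alpha-equivalence: compare structure up to binder renaming.
Result: True

Answer: yes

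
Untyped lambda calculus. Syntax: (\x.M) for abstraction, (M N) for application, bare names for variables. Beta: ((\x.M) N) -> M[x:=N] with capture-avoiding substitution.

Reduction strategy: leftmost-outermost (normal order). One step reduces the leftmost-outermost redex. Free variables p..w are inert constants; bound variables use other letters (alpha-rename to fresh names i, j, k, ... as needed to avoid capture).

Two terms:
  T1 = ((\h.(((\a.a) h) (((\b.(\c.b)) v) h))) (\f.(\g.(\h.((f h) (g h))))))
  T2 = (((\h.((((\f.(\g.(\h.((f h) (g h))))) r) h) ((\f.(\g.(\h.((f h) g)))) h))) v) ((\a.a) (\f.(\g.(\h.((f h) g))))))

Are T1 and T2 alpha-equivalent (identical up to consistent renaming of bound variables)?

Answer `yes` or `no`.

Term 1: ((\h.(((\a.a) h) (((\b.(\c.b)) v) h))) (\f.(\g.(\h.((f h) (g h))))))
Term 2: (((\h.((((\f.(\g.(\h.((f h) (g h))))) r) h) ((\f.(\g.(\h.((f h) g)))) h))) v) ((\a.a) (\f.(\g.(\h.((f h) g))))))
Alpha-equivalence: compare structure up to binder renaming.
Result: False

Answer: no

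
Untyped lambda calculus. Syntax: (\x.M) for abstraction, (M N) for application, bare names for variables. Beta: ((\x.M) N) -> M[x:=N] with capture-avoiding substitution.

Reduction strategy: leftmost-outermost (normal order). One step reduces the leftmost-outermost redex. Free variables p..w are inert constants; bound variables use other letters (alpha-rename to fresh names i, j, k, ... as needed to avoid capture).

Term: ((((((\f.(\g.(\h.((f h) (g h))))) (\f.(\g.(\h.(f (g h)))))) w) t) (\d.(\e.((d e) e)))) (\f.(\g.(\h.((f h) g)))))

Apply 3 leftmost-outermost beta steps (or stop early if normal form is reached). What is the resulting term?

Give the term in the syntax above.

Step 0: ((((((\f.(\g.(\h.((f h) (g h))))) (\f.(\g.(\h.(f (g h)))))) w) t) (\d.(\e.((d e) e)))) (\f.(\g.(\h.((f h) g)))))
Step 1: (((((\g.(\h.(((\f.(\g.(\h.(f (g h))))) h) (g h)))) w) t) (\d.(\e.((d e) e)))) (\f.(\g.(\h.((f h) g)))))
Step 2: ((((\h.(((\f.(\g.(\h.(f (g h))))) h) (w h))) t) (\d.(\e.((d e) e)))) (\f.(\g.(\h.((f h) g)))))
Step 3: (((((\f.(\g.(\h.(f (g h))))) t) (w t)) (\d.(\e.((d e) e)))) (\f.(\g.(\h.((f h) g)))))

Answer: (((((\f.(\g.(\h.(f (g h))))) t) (w t)) (\d.(\e.((d e) e)))) (\f.(\g.(\h.((f h) g)))))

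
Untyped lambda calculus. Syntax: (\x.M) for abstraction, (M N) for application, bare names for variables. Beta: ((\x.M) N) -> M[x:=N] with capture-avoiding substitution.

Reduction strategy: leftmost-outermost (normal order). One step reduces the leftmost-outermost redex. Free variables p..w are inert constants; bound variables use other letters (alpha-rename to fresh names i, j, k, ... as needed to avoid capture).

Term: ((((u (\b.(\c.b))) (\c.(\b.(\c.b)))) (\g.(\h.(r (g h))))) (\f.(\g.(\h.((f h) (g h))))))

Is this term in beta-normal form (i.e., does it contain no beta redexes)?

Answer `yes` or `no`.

Answer: yes

Derivation:
Term: ((((u (\b.(\c.b))) (\c.(\b.(\c.b)))) (\g.(\h.(r (g h))))) (\f.(\g.(\h.((f h) (g h))))))
No beta redexes found.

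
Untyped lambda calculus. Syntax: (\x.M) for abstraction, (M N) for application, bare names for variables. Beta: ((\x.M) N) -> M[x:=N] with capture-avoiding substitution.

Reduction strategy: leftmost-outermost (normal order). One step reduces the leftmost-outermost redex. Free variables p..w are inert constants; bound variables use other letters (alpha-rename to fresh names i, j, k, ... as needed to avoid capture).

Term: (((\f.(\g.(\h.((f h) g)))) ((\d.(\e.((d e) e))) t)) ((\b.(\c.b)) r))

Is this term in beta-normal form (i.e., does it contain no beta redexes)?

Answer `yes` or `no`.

Answer: no

Derivation:
Term: (((\f.(\g.(\h.((f h) g)))) ((\d.(\e.((d e) e))) t)) ((\b.(\c.b)) r))
Found 3 beta redex(es).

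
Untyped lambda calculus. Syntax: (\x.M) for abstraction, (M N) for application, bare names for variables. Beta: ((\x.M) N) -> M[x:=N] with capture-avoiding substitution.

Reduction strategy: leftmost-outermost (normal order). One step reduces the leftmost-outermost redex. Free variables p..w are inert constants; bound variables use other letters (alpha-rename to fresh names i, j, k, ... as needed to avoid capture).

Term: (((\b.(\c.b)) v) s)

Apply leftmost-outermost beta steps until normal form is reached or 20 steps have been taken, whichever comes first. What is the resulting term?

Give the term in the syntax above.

Step 0: (((\b.(\c.b)) v) s)
Step 1: ((\c.v) s)
Step 2: v

Answer: v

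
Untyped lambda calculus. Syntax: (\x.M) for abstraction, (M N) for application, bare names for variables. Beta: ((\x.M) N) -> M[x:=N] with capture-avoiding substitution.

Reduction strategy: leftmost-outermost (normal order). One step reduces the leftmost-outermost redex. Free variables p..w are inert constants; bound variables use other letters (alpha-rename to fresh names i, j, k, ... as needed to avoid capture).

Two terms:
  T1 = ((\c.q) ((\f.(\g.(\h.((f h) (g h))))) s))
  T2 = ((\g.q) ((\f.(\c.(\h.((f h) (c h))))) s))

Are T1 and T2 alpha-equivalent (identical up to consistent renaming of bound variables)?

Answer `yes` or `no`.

Term 1: ((\c.q) ((\f.(\g.(\h.((f h) (g h))))) s))
Term 2: ((\g.q) ((\f.(\c.(\h.((f h) (c h))))) s))
Alpha-equivalence: compare structure up to binder renaming.
Result: True

Answer: yes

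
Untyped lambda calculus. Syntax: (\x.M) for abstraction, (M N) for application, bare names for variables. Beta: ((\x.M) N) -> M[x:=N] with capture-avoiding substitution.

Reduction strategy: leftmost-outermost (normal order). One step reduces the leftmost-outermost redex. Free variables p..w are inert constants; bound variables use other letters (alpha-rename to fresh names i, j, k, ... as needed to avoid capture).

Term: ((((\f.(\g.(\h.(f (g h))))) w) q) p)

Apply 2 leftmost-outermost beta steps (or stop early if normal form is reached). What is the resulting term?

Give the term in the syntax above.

Answer: ((\h.(w (q h))) p)

Derivation:
Step 0: ((((\f.(\g.(\h.(f (g h))))) w) q) p)
Step 1: (((\g.(\h.(w (g h)))) q) p)
Step 2: ((\h.(w (q h))) p)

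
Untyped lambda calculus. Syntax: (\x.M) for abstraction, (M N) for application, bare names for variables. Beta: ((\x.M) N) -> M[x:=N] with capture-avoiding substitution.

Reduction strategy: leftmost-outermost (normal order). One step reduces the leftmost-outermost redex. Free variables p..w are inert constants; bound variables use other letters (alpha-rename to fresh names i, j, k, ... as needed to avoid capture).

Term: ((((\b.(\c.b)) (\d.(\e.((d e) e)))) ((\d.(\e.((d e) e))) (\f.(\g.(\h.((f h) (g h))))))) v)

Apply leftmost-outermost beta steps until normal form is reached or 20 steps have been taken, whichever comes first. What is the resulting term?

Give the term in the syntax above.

Step 0: ((((\b.(\c.b)) (\d.(\e.((d e) e)))) ((\d.(\e.((d e) e))) (\f.(\g.(\h.((f h) (g h))))))) v)
Step 1: (((\c.(\d.(\e.((d e) e)))) ((\d.(\e.((d e) e))) (\f.(\g.(\h.((f h) (g h))))))) v)
Step 2: ((\d.(\e.((d e) e))) v)
Step 3: (\e.((v e) e))

Answer: (\e.((v e) e))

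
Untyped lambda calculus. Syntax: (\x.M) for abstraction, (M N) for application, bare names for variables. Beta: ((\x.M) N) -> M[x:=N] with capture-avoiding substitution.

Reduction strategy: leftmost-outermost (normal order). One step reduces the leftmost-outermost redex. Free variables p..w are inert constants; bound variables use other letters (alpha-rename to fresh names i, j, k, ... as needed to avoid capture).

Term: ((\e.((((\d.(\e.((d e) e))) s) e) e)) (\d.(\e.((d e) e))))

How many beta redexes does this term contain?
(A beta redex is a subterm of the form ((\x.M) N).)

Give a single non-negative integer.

Term: ((\e.((((\d.(\e.((d e) e))) s) e) e)) (\d.(\e.((d e) e))))
  Redex: ((\e.((((\d.(\e.((d e) e))) s) e) e)) (\d.(\e.((d e) e))))
  Redex: ((\d.(\e.((d e) e))) s)
Total redexes: 2

Answer: 2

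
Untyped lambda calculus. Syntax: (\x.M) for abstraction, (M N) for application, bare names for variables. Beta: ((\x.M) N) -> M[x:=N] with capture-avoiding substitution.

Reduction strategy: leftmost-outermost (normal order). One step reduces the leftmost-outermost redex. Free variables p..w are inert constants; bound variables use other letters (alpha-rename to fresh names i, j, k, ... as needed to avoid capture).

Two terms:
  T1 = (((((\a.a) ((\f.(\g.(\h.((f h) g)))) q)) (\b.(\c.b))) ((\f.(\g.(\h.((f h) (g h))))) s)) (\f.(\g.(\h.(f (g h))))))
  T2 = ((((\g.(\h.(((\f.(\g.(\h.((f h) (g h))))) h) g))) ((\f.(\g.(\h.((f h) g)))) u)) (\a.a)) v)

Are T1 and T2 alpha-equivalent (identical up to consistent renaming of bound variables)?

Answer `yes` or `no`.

Term 1: (((((\a.a) ((\f.(\g.(\h.((f h) g)))) q)) (\b.(\c.b))) ((\f.(\g.(\h.((f h) (g h))))) s)) (\f.(\g.(\h.(f (g h))))))
Term 2: ((((\g.(\h.(((\f.(\g.(\h.((f h) (g h))))) h) g))) ((\f.(\g.(\h.((f h) g)))) u)) (\a.a)) v)
Alpha-equivalence: compare structure up to binder renaming.
Result: False

Answer: no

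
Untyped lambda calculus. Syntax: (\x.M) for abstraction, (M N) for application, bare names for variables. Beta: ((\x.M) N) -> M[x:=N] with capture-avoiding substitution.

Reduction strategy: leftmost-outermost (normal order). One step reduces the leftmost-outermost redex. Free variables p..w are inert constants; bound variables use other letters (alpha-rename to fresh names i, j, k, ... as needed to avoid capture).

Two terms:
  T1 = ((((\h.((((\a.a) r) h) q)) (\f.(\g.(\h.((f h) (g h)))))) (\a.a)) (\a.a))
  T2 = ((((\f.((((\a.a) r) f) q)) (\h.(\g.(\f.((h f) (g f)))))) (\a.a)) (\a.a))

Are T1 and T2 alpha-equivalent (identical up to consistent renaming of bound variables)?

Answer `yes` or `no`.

Answer: yes

Derivation:
Term 1: ((((\h.((((\a.a) r) h) q)) (\f.(\g.(\h.((f h) (g h)))))) (\a.a)) (\a.a))
Term 2: ((((\f.((((\a.a) r) f) q)) (\h.(\g.(\f.((h f) (g f)))))) (\a.a)) (\a.a))
Alpha-equivalence: compare structure up to binder renaming.
Result: True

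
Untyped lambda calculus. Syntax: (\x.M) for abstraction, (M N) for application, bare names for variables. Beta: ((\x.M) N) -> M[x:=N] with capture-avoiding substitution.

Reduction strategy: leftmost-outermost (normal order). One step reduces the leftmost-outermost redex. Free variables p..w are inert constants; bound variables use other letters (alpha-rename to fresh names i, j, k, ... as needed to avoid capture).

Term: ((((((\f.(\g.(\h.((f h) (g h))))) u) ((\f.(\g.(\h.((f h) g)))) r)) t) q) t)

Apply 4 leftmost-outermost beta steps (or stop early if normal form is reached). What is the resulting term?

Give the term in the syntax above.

Answer: ((((u t) ((\g.(\h.((r h) g))) t)) q) t)

Derivation:
Step 0: ((((((\f.(\g.(\h.((f h) (g h))))) u) ((\f.(\g.(\h.((f h) g)))) r)) t) q) t)
Step 1: (((((\g.(\h.((u h) (g h)))) ((\f.(\g.(\h.((f h) g)))) r)) t) q) t)
Step 2: ((((\h.((u h) (((\f.(\g.(\h.((f h) g)))) r) h))) t) q) t)
Step 3: ((((u t) (((\f.(\g.(\h.((f h) g)))) r) t)) q) t)
Step 4: ((((u t) ((\g.(\h.((r h) g))) t)) q) t)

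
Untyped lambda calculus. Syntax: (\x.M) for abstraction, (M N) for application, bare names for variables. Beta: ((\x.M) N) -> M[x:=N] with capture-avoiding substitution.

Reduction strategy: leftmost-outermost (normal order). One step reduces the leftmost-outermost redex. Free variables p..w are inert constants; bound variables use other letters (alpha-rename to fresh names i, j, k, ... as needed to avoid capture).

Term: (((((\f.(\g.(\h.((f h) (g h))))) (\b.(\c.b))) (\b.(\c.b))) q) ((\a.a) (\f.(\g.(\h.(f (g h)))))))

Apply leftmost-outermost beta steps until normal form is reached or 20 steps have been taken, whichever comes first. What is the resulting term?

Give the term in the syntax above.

Step 0: (((((\f.(\g.(\h.((f h) (g h))))) (\b.(\c.b))) (\b.(\c.b))) q) ((\a.a) (\f.(\g.(\h.(f (g h)))))))
Step 1: ((((\g.(\h.(((\b.(\c.b)) h) (g h)))) (\b.(\c.b))) q) ((\a.a) (\f.(\g.(\h.(f (g h)))))))
Step 2: (((\h.(((\b.(\c.b)) h) ((\b.(\c.b)) h))) q) ((\a.a) (\f.(\g.(\h.(f (g h)))))))
Step 3: ((((\b.(\c.b)) q) ((\b.(\c.b)) q)) ((\a.a) (\f.(\g.(\h.(f (g h)))))))
Step 4: (((\c.q) ((\b.(\c.b)) q)) ((\a.a) (\f.(\g.(\h.(f (g h)))))))
Step 5: (q ((\a.a) (\f.(\g.(\h.(f (g h)))))))
Step 6: (q (\f.(\g.(\h.(f (g h))))))

Answer: (q (\f.(\g.(\h.(f (g h))))))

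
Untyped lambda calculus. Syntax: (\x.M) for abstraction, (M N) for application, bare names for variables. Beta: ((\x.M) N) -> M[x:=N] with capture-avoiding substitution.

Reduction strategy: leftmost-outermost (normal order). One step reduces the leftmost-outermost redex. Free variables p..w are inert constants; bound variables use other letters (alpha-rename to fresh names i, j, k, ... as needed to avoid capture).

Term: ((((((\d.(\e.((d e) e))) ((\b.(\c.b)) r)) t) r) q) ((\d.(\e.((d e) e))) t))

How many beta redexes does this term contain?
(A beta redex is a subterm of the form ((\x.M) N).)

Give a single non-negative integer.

Answer: 3

Derivation:
Term: ((((((\d.(\e.((d e) e))) ((\b.(\c.b)) r)) t) r) q) ((\d.(\e.((d e) e))) t))
  Redex: ((\d.(\e.((d e) e))) ((\b.(\c.b)) r))
  Redex: ((\b.(\c.b)) r)
  Redex: ((\d.(\e.((d e) e))) t)
Total redexes: 3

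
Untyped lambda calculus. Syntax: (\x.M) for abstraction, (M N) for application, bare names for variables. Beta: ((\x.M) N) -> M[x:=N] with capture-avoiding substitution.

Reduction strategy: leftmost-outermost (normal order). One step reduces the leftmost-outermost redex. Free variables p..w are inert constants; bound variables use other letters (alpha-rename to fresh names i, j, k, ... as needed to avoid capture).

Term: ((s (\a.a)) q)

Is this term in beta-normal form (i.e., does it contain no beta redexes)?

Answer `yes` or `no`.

Answer: yes

Derivation:
Term: ((s (\a.a)) q)
No beta redexes found.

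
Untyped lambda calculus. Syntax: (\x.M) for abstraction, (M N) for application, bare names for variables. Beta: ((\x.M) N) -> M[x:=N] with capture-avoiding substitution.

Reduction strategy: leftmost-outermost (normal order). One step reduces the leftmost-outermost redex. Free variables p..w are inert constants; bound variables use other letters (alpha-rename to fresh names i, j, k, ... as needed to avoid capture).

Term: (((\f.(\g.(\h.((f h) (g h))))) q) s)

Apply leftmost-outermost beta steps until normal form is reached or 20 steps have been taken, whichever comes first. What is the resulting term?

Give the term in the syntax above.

Step 0: (((\f.(\g.(\h.((f h) (g h))))) q) s)
Step 1: ((\g.(\h.((q h) (g h)))) s)
Step 2: (\h.((q h) (s h)))

Answer: (\h.((q h) (s h)))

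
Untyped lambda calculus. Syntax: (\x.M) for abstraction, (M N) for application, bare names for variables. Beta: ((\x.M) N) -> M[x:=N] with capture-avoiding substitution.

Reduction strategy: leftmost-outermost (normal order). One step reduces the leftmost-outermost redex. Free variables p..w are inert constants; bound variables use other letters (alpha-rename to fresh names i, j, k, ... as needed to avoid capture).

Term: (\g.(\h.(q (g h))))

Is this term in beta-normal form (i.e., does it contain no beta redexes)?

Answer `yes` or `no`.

Answer: yes

Derivation:
Term: (\g.(\h.(q (g h))))
No beta redexes found.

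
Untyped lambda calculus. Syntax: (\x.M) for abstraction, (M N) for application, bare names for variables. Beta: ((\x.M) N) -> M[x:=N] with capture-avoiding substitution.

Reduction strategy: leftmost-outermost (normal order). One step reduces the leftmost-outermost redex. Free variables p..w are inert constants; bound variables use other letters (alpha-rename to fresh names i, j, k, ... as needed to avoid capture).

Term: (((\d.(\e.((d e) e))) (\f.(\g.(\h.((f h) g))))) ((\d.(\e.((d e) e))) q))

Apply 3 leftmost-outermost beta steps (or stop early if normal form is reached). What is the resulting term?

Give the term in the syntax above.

Step 0: (((\d.(\e.((d e) e))) (\f.(\g.(\h.((f h) g))))) ((\d.(\e.((d e) e))) q))
Step 1: ((\e.(((\f.(\g.(\h.((f h) g)))) e) e)) ((\d.(\e.((d e) e))) q))
Step 2: (((\f.(\g.(\h.((f h) g)))) ((\d.(\e.((d e) e))) q)) ((\d.(\e.((d e) e))) q))
Step 3: ((\g.(\h.((((\d.(\e.((d e) e))) q) h) g))) ((\d.(\e.((d e) e))) q))

Answer: ((\g.(\h.((((\d.(\e.((d e) e))) q) h) g))) ((\d.(\e.((d e) e))) q))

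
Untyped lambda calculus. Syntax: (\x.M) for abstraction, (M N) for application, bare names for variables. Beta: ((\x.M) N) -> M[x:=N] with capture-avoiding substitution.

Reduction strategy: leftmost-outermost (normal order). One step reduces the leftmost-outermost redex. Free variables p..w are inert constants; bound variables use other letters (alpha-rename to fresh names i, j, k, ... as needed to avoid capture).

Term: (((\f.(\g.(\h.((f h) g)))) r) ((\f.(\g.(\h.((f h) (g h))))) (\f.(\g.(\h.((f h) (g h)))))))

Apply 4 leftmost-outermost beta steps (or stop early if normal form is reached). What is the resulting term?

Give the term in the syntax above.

Step 0: (((\f.(\g.(\h.((f h) g)))) r) ((\f.(\g.(\h.((f h) (g h))))) (\f.(\g.(\h.((f h) (g h)))))))
Step 1: ((\g.(\h.((r h) g))) ((\f.(\g.(\h.((f h) (g h))))) (\f.(\g.(\h.((f h) (g h)))))))
Step 2: (\h.((r h) ((\f.(\g.(\h.((f h) (g h))))) (\f.(\g.(\h.((f h) (g h))))))))
Step 3: (\h.((r h) (\g.(\h.(((\f.(\g.(\h.((f h) (g h))))) h) (g h))))))
Step 4: (\h.((r h) (\g.(\h.((\g.(\i.((h i) (g i)))) (g h))))))

Answer: (\h.((r h) (\g.(\h.((\g.(\i.((h i) (g i)))) (g h))))))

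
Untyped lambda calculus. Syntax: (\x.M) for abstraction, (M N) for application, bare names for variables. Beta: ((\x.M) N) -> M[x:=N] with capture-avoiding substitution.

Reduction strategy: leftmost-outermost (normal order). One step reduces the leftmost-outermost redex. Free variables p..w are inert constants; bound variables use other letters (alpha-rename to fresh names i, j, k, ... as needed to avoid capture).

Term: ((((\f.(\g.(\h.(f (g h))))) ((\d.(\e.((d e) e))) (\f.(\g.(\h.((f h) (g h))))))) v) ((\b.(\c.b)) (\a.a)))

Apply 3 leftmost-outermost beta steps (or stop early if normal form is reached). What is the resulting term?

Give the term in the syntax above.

Answer: (((\d.(\e.((d e) e))) (\f.(\g.(\h.((f h) (g h)))))) (v ((\b.(\c.b)) (\a.a))))

Derivation:
Step 0: ((((\f.(\g.(\h.(f (g h))))) ((\d.(\e.((d e) e))) (\f.(\g.(\h.((f h) (g h))))))) v) ((\b.(\c.b)) (\a.a)))
Step 1: (((\g.(\h.(((\d.(\e.((d e) e))) (\f.(\g.(\h.((f h) (g h)))))) (g h)))) v) ((\b.(\c.b)) (\a.a)))
Step 2: ((\h.(((\d.(\e.((d e) e))) (\f.(\g.(\h.((f h) (g h)))))) (v h))) ((\b.(\c.b)) (\a.a)))
Step 3: (((\d.(\e.((d e) e))) (\f.(\g.(\h.((f h) (g h)))))) (v ((\b.(\c.b)) (\a.a))))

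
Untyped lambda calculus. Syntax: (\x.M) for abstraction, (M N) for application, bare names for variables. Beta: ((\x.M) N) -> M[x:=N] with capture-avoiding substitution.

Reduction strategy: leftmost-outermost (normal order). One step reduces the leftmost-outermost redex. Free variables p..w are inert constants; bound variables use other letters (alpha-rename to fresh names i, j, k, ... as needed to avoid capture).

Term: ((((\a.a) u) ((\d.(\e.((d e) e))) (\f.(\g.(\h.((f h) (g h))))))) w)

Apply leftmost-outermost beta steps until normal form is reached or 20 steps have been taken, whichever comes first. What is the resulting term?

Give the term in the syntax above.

Answer: ((u (\e.(\h.((e h) (e h))))) w)

Derivation:
Step 0: ((((\a.a) u) ((\d.(\e.((d e) e))) (\f.(\g.(\h.((f h) (g h))))))) w)
Step 1: ((u ((\d.(\e.((d e) e))) (\f.(\g.(\h.((f h) (g h))))))) w)
Step 2: ((u (\e.(((\f.(\g.(\h.((f h) (g h))))) e) e))) w)
Step 3: ((u (\e.((\g.(\h.((e h) (g h)))) e))) w)
Step 4: ((u (\e.(\h.((e h) (e h))))) w)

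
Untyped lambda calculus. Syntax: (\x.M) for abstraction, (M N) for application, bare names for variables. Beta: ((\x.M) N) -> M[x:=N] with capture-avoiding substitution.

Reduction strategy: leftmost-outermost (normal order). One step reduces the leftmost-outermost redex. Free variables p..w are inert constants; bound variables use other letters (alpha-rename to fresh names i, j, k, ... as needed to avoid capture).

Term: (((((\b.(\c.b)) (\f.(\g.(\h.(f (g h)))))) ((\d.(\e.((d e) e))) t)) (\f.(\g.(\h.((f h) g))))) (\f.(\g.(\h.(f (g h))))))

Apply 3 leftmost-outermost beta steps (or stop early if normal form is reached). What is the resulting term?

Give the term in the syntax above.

Answer: ((\g.(\h.((\f.(\g.(\h.((f h) g)))) (g h)))) (\f.(\g.(\h.(f (g h))))))

Derivation:
Step 0: (((((\b.(\c.b)) (\f.(\g.(\h.(f (g h)))))) ((\d.(\e.((d e) e))) t)) (\f.(\g.(\h.((f h) g))))) (\f.(\g.(\h.(f (g h))))))
Step 1: ((((\c.(\f.(\g.(\h.(f (g h)))))) ((\d.(\e.((d e) e))) t)) (\f.(\g.(\h.((f h) g))))) (\f.(\g.(\h.(f (g h))))))
Step 2: (((\f.(\g.(\h.(f (g h))))) (\f.(\g.(\h.((f h) g))))) (\f.(\g.(\h.(f (g h))))))
Step 3: ((\g.(\h.((\f.(\g.(\h.((f h) g)))) (g h)))) (\f.(\g.(\h.(f (g h))))))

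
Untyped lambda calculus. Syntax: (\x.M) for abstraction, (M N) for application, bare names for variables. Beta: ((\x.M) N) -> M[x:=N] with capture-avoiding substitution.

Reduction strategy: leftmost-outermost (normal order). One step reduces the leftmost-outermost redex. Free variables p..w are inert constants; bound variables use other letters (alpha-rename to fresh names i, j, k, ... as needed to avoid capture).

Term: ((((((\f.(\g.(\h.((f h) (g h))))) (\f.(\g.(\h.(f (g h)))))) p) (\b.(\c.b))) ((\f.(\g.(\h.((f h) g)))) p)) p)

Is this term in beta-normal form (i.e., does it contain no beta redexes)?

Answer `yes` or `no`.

Term: ((((((\f.(\g.(\h.((f h) (g h))))) (\f.(\g.(\h.(f (g h)))))) p) (\b.(\c.b))) ((\f.(\g.(\h.((f h) g)))) p)) p)
Found 2 beta redex(es).

Answer: no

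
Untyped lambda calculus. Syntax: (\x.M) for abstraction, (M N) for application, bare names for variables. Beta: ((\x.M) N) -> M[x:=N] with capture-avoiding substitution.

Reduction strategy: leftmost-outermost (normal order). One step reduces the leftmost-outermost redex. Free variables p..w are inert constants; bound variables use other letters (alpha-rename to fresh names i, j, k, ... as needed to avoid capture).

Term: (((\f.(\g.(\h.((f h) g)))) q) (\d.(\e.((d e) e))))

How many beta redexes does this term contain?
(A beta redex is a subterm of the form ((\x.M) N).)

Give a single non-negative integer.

Answer: 1

Derivation:
Term: (((\f.(\g.(\h.((f h) g)))) q) (\d.(\e.((d e) e))))
  Redex: ((\f.(\g.(\h.((f h) g)))) q)
Total redexes: 1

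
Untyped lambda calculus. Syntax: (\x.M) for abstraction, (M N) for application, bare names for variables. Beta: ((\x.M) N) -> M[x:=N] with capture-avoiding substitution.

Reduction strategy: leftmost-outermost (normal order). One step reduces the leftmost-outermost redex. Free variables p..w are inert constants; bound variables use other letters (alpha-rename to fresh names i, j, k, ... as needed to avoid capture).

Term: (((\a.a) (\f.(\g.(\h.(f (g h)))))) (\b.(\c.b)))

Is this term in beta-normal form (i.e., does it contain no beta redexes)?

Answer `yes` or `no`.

Answer: no

Derivation:
Term: (((\a.a) (\f.(\g.(\h.(f (g h)))))) (\b.(\c.b)))
Found 1 beta redex(es).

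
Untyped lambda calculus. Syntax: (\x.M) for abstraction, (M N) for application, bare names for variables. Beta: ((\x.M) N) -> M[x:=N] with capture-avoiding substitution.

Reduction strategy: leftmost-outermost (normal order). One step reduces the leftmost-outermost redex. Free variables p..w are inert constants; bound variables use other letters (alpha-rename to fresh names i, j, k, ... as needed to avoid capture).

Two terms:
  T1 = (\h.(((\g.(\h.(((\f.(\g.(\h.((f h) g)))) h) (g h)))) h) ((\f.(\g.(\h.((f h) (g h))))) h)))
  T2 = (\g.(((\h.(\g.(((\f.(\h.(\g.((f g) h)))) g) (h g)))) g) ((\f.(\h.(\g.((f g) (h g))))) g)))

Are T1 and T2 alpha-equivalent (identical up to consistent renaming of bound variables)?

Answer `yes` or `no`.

Term 1: (\h.(((\g.(\h.(((\f.(\g.(\h.((f h) g)))) h) (g h)))) h) ((\f.(\g.(\h.((f h) (g h))))) h)))
Term 2: (\g.(((\h.(\g.(((\f.(\h.(\g.((f g) h)))) g) (h g)))) g) ((\f.(\h.(\g.((f g) (h g))))) g)))
Alpha-equivalence: compare structure up to binder renaming.
Result: True

Answer: yes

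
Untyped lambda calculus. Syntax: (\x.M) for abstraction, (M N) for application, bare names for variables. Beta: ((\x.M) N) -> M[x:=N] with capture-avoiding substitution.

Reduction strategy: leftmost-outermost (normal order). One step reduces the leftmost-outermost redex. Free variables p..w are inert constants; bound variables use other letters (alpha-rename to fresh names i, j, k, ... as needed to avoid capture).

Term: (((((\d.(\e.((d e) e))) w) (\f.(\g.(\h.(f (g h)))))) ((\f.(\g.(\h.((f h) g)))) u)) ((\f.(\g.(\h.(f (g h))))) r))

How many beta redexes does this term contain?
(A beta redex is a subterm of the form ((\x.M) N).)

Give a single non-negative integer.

Answer: 3

Derivation:
Term: (((((\d.(\e.((d e) e))) w) (\f.(\g.(\h.(f (g h)))))) ((\f.(\g.(\h.((f h) g)))) u)) ((\f.(\g.(\h.(f (g h))))) r))
  Redex: ((\d.(\e.((d e) e))) w)
  Redex: ((\f.(\g.(\h.((f h) g)))) u)
  Redex: ((\f.(\g.(\h.(f (g h))))) r)
Total redexes: 3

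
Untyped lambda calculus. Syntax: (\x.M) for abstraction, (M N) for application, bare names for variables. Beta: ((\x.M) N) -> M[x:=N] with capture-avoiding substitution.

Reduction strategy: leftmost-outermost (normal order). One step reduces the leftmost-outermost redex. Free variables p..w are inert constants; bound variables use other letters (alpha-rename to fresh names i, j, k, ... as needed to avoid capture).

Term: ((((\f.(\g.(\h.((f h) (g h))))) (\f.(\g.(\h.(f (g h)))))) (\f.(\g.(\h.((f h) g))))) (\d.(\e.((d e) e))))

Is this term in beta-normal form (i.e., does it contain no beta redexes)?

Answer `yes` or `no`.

Answer: no

Derivation:
Term: ((((\f.(\g.(\h.((f h) (g h))))) (\f.(\g.(\h.(f (g h)))))) (\f.(\g.(\h.((f h) g))))) (\d.(\e.((d e) e))))
Found 1 beta redex(es).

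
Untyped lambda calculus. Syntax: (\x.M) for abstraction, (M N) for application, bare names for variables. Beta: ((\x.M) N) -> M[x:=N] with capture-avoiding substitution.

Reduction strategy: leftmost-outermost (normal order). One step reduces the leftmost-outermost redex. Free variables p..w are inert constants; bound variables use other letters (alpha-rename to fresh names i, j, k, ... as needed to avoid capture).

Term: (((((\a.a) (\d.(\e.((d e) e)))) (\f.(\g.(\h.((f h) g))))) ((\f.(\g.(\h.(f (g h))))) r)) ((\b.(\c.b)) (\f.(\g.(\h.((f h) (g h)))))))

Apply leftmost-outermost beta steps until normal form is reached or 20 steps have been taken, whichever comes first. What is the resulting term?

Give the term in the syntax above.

Answer: (r (\f.(\g.(\h.((f h) (g h))))))

Derivation:
Step 0: (((((\a.a) (\d.(\e.((d e) e)))) (\f.(\g.(\h.((f h) g))))) ((\f.(\g.(\h.(f (g h))))) r)) ((\b.(\c.b)) (\f.(\g.(\h.((f h) (g h)))))))
Step 1: ((((\d.(\e.((d e) e))) (\f.(\g.(\h.((f h) g))))) ((\f.(\g.(\h.(f (g h))))) r)) ((\b.(\c.b)) (\f.(\g.(\h.((f h) (g h)))))))
Step 2: (((\e.(((\f.(\g.(\h.((f h) g)))) e) e)) ((\f.(\g.(\h.(f (g h))))) r)) ((\b.(\c.b)) (\f.(\g.(\h.((f h) (g h)))))))
Step 3: ((((\f.(\g.(\h.((f h) g)))) ((\f.(\g.(\h.(f (g h))))) r)) ((\f.(\g.(\h.(f (g h))))) r)) ((\b.(\c.b)) (\f.(\g.(\h.((f h) (g h)))))))
Step 4: (((\g.(\h.((((\f.(\g.(\h.(f (g h))))) r) h) g))) ((\f.(\g.(\h.(f (g h))))) r)) ((\b.(\c.b)) (\f.(\g.(\h.((f h) (g h)))))))
Step 5: ((\h.((((\f.(\g.(\h.(f (g h))))) r) h) ((\f.(\g.(\h.(f (g h))))) r))) ((\b.(\c.b)) (\f.(\g.(\h.((f h) (g h)))))))
Step 6: ((((\f.(\g.(\h.(f (g h))))) r) ((\b.(\c.b)) (\f.(\g.(\h.((f h) (g h))))))) ((\f.(\g.(\h.(f (g h))))) r))
Step 7: (((\g.(\h.(r (g h)))) ((\b.(\c.b)) (\f.(\g.(\h.((f h) (g h))))))) ((\f.(\g.(\h.(f (g h))))) r))
Step 8: ((\h.(r (((\b.(\c.b)) (\f.(\g.(\h.((f h) (g h)))))) h))) ((\f.(\g.(\h.(f (g h))))) r))
Step 9: (r (((\b.(\c.b)) (\f.(\g.(\h.((f h) (g h)))))) ((\f.(\g.(\h.(f (g h))))) r)))
Step 10: (r ((\c.(\f.(\g.(\h.((f h) (g h)))))) ((\f.(\g.(\h.(f (g h))))) r)))
Step 11: (r (\f.(\g.(\h.((f h) (g h))))))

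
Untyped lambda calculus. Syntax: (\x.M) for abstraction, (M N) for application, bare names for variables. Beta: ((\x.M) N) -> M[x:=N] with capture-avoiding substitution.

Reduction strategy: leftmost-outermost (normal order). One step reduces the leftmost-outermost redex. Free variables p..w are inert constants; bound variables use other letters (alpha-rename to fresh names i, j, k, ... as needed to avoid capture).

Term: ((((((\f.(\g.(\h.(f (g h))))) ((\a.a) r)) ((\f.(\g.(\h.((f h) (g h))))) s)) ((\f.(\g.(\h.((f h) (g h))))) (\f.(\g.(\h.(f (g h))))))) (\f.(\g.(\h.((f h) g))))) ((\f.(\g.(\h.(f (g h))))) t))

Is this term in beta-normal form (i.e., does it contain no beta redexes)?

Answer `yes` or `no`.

Term: ((((((\f.(\g.(\h.(f (g h))))) ((\a.a) r)) ((\f.(\g.(\h.((f h) (g h))))) s)) ((\f.(\g.(\h.((f h) (g h))))) (\f.(\g.(\h.(f (g h))))))) (\f.(\g.(\h.((f h) g))))) ((\f.(\g.(\h.(f (g h))))) t))
Found 5 beta redex(es).

Answer: no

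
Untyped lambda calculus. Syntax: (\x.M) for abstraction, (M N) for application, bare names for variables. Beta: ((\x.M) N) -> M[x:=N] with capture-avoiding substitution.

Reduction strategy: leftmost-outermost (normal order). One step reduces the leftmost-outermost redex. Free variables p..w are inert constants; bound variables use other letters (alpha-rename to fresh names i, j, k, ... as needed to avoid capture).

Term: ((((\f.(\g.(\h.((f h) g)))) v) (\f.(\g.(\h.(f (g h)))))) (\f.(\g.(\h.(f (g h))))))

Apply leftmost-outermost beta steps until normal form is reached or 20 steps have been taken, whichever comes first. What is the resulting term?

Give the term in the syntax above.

Answer: ((v (\f.(\g.(\h.(f (g h)))))) (\f.(\g.(\h.(f (g h))))))

Derivation:
Step 0: ((((\f.(\g.(\h.((f h) g)))) v) (\f.(\g.(\h.(f (g h)))))) (\f.(\g.(\h.(f (g h))))))
Step 1: (((\g.(\h.((v h) g))) (\f.(\g.(\h.(f (g h)))))) (\f.(\g.(\h.(f (g h))))))
Step 2: ((\h.((v h) (\f.(\g.(\h.(f (g h))))))) (\f.(\g.(\h.(f (g h))))))
Step 3: ((v (\f.(\g.(\h.(f (g h)))))) (\f.(\g.(\h.(f (g h))))))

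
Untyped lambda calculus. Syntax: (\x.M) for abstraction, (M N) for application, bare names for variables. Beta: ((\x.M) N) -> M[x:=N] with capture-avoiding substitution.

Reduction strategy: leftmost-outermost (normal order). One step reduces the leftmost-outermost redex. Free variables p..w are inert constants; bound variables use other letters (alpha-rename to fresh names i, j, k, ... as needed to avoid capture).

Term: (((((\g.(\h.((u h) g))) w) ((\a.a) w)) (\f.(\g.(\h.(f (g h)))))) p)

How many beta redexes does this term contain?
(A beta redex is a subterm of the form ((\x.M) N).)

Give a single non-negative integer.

Term: (((((\g.(\h.((u h) g))) w) ((\a.a) w)) (\f.(\g.(\h.(f (g h)))))) p)
  Redex: ((\g.(\h.((u h) g))) w)
  Redex: ((\a.a) w)
Total redexes: 2

Answer: 2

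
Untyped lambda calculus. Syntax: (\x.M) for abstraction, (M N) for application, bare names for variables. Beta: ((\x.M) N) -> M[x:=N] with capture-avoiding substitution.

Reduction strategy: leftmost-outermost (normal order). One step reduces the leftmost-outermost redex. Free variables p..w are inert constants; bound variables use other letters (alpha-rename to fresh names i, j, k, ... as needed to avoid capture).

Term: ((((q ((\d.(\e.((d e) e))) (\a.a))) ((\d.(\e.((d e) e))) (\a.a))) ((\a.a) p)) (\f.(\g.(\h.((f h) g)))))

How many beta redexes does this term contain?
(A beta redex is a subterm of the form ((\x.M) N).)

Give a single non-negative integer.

Answer: 3

Derivation:
Term: ((((q ((\d.(\e.((d e) e))) (\a.a))) ((\d.(\e.((d e) e))) (\a.a))) ((\a.a) p)) (\f.(\g.(\h.((f h) g)))))
  Redex: ((\d.(\e.((d e) e))) (\a.a))
  Redex: ((\d.(\e.((d e) e))) (\a.a))
  Redex: ((\a.a) p)
Total redexes: 3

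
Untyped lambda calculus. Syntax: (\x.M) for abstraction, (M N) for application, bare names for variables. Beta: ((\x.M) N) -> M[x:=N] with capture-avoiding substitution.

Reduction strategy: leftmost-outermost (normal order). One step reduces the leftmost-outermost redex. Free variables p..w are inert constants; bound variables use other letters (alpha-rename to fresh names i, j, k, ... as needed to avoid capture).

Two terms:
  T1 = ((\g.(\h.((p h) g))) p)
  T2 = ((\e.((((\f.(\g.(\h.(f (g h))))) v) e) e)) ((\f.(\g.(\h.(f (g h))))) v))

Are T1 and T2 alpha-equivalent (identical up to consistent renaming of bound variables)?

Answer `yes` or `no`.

Answer: no

Derivation:
Term 1: ((\g.(\h.((p h) g))) p)
Term 2: ((\e.((((\f.(\g.(\h.(f (g h))))) v) e) e)) ((\f.(\g.(\h.(f (g h))))) v))
Alpha-equivalence: compare structure up to binder renaming.
Result: False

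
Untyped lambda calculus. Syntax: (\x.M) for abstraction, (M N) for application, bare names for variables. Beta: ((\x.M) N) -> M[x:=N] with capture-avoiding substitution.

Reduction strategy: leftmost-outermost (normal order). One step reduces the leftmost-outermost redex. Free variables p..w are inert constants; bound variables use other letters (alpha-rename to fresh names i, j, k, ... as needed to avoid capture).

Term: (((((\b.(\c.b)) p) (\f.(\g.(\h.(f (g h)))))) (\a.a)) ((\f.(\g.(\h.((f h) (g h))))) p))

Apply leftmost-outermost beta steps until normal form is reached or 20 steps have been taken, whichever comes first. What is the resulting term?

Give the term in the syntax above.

Step 0: (((((\b.(\c.b)) p) (\f.(\g.(\h.(f (g h)))))) (\a.a)) ((\f.(\g.(\h.((f h) (g h))))) p))
Step 1: ((((\c.p) (\f.(\g.(\h.(f (g h)))))) (\a.a)) ((\f.(\g.(\h.((f h) (g h))))) p))
Step 2: ((p (\a.a)) ((\f.(\g.(\h.((f h) (g h))))) p))
Step 3: ((p (\a.a)) (\g.(\h.((p h) (g h)))))

Answer: ((p (\a.a)) (\g.(\h.((p h) (g h)))))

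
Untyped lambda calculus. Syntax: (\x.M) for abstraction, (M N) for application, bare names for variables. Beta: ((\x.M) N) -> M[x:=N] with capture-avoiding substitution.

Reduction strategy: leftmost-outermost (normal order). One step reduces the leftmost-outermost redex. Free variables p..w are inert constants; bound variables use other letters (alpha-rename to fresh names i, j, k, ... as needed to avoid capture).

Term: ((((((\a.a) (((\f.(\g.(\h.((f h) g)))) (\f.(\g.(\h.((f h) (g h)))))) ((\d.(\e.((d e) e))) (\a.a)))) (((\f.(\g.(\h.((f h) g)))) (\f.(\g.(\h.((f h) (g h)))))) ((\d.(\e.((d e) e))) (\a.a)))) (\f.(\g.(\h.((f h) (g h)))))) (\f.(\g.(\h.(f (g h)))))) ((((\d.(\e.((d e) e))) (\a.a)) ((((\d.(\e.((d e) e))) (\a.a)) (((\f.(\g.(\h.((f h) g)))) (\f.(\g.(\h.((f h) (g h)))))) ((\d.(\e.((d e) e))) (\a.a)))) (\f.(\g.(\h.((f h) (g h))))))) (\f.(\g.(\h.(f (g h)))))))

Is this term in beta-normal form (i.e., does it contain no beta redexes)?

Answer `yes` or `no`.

Term: ((((((\a.a) (((\f.(\g.(\h.((f h) g)))) (\f.(\g.(\h.((f h) (g h)))))) ((\d.(\e.((d e) e))) (\a.a)))) (((\f.(\g.(\h.((f h) g)))) (\f.(\g.(\h.((f h) (g h)))))) ((\d.(\e.((d e) e))) (\a.a)))) (\f.(\g.(\h.((f h) (g h)))))) (\f.(\g.(\h.(f (g h)))))) ((((\d.(\e.((d e) e))) (\a.a)) ((((\d.(\e.((d e) e))) (\a.a)) (((\f.(\g.(\h.((f h) g)))) (\f.(\g.(\h.((f h) (g h)))))) ((\d.(\e.((d e) e))) (\a.a)))) (\f.(\g.(\h.((f h) (g h))))))) (\f.(\g.(\h.(f (g h)))))))
Found 9 beta redex(es).

Answer: no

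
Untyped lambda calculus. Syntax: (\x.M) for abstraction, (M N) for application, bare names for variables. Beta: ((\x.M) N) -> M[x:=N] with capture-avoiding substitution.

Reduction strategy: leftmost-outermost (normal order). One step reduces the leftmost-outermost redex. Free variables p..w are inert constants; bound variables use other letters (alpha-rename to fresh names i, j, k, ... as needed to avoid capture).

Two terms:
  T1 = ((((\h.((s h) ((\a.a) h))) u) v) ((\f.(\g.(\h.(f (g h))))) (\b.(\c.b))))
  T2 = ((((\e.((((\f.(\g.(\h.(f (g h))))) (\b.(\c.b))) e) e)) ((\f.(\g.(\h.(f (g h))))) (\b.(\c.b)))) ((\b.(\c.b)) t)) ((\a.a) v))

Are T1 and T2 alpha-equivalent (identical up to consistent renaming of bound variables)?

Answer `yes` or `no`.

Term 1: ((((\h.((s h) ((\a.a) h))) u) v) ((\f.(\g.(\h.(f (g h))))) (\b.(\c.b))))
Term 2: ((((\e.((((\f.(\g.(\h.(f (g h))))) (\b.(\c.b))) e) e)) ((\f.(\g.(\h.(f (g h))))) (\b.(\c.b)))) ((\b.(\c.b)) t)) ((\a.a) v))
Alpha-equivalence: compare structure up to binder renaming.
Result: False

Answer: no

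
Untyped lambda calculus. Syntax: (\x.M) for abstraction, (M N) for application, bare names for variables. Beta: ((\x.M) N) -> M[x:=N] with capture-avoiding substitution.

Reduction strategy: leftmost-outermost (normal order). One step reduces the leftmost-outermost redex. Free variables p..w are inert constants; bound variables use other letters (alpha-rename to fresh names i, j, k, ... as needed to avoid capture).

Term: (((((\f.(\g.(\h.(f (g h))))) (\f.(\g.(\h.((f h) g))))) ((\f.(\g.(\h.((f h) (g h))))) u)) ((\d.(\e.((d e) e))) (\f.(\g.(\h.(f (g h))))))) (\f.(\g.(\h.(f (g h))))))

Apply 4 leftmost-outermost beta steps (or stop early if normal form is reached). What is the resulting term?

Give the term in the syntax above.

Step 0: (((((\f.(\g.(\h.(f (g h))))) (\f.(\g.(\h.((f h) g))))) ((\f.(\g.(\h.((f h) (g h))))) u)) ((\d.(\e.((d e) e))) (\f.(\g.(\h.(f (g h))))))) (\f.(\g.(\h.(f (g h))))))
Step 1: ((((\g.(\h.((\f.(\g.(\h.((f h) g)))) (g h)))) ((\f.(\g.(\h.((f h) (g h))))) u)) ((\d.(\e.((d e) e))) (\f.(\g.(\h.(f (g h))))))) (\f.(\g.(\h.(f (g h))))))
Step 2: (((\h.((\f.(\g.(\h.((f h) g)))) (((\f.(\g.(\h.((f h) (g h))))) u) h))) ((\d.(\e.((d e) e))) (\f.(\g.(\h.(f (g h))))))) (\f.(\g.(\h.(f (g h))))))
Step 3: (((\f.(\g.(\h.((f h) g)))) (((\f.(\g.(\h.((f h) (g h))))) u) ((\d.(\e.((d e) e))) (\f.(\g.(\h.(f (g h)))))))) (\f.(\g.(\h.(f (g h))))))
Step 4: ((\g.(\h.(((((\f.(\g.(\h.((f h) (g h))))) u) ((\d.(\e.((d e) e))) (\f.(\g.(\h.(f (g h))))))) h) g))) (\f.(\g.(\h.(f (g h))))))

Answer: ((\g.(\h.(((((\f.(\g.(\h.((f h) (g h))))) u) ((\d.(\e.((d e) e))) (\f.(\g.(\h.(f (g h))))))) h) g))) (\f.(\g.(\h.(f (g h))))))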